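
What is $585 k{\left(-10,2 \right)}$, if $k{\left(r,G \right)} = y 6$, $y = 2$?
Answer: $7020$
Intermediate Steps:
$k{\left(r,G \right)} = 12$ ($k{\left(r,G \right)} = 2 \cdot 6 = 12$)
$585 k{\left(-10,2 \right)} = 585 \cdot 12 = 7020$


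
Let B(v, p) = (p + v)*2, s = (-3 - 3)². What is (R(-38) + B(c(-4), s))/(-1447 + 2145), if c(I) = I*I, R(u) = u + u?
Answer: 14/349 ≈ 0.040115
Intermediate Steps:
R(u) = 2*u
s = 36 (s = (-6)² = 36)
c(I) = I²
B(v, p) = 2*p + 2*v
(R(-38) + B(c(-4), s))/(-1447 + 2145) = (2*(-38) + (2*36 + 2*(-4)²))/(-1447 + 2145) = (-76 + (72 + 2*16))/698 = (-76 + (72 + 32))*(1/698) = (-76 + 104)*(1/698) = 28*(1/698) = 14/349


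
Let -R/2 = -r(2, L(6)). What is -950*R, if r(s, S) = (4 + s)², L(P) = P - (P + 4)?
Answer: -68400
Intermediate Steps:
L(P) = -4 (L(P) = P - (4 + P) = P + (-4 - P) = -4)
R = 72 (R = -(-2)*(4 + 2)² = -(-2)*6² = -(-2)*36 = -2*(-36) = 72)
-950*R = -950*72 = -68400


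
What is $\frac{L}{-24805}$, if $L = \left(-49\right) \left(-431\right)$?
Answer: $- \frac{21119}{24805} \approx -0.8514$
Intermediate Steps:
$L = 21119$
$\frac{L}{-24805} = \frac{21119}{-24805} = 21119 \left(- \frac{1}{24805}\right) = - \frac{21119}{24805}$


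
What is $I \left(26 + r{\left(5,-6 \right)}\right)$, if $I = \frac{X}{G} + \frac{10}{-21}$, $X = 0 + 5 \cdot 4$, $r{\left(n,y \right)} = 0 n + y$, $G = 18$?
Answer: $\frac{800}{63} \approx 12.698$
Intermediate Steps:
$r{\left(n,y \right)} = y$ ($r{\left(n,y \right)} = 0 + y = y$)
$X = 20$ ($X = 0 + 20 = 20$)
$I = \frac{40}{63}$ ($I = \frac{20}{18} + \frac{10}{-21} = 20 \cdot \frac{1}{18} + 10 \left(- \frac{1}{21}\right) = \frac{10}{9} - \frac{10}{21} = \frac{40}{63} \approx 0.63492$)
$I \left(26 + r{\left(5,-6 \right)}\right) = \frac{40 \left(26 - 6\right)}{63} = \frac{40}{63} \cdot 20 = \frac{800}{63}$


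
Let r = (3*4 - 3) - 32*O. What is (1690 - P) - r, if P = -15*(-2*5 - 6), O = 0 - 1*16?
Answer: 929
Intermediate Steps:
O = -16 (O = 0 - 16 = -16)
P = 240 (P = -15*(-10 - 6) = -15*(-16) = 240)
r = 521 (r = (3*4 - 3) - 32*(-16) = (12 - 3) + 512 = 9 + 512 = 521)
(1690 - P) - r = (1690 - 1*240) - 1*521 = (1690 - 240) - 521 = 1450 - 521 = 929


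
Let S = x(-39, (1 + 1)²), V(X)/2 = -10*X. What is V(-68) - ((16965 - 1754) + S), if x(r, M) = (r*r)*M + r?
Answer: -19896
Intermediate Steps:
x(r, M) = r + M*r² (x(r, M) = r²*M + r = M*r² + r = r + M*r²)
V(X) = -20*X (V(X) = 2*(-10*X) = -20*X)
S = 6045 (S = -39*(1 + (1 + 1)²*(-39)) = -39*(1 + 2²*(-39)) = -39*(1 + 4*(-39)) = -39*(1 - 156) = -39*(-155) = 6045)
V(-68) - ((16965 - 1754) + S) = -20*(-68) - ((16965 - 1754) + 6045) = 1360 - (15211 + 6045) = 1360 - 1*21256 = 1360 - 21256 = -19896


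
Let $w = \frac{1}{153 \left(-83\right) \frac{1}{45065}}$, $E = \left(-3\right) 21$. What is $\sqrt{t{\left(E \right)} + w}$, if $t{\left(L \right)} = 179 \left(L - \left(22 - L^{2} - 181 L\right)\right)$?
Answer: $\frac{2 i \sqrt{6029076667526}}{4233} \approx 1160.1 i$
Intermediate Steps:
$E = -63$
$w = - \frac{45065}{12699}$ ($w = \frac{1}{\left(-12699\right) \frac{1}{45065}} = \frac{1}{- \frac{12699}{45065}} = - \frac{45065}{12699} \approx -3.5487$)
$t{\left(L \right)} = -3938 + 179 L^{2} + 32578 L$ ($t{\left(L \right)} = 179 \left(L + \left(-22 + L^{2} + 181 L\right)\right) = 179 \left(-22 + L^{2} + 182 L\right) = -3938 + 179 L^{2} + 32578 L$)
$\sqrt{t{\left(E \right)} + w} = \sqrt{\left(-3938 + 179 \left(-63\right)^{2} + 32578 \left(-63\right)\right) - \frac{45065}{12699}} = \sqrt{\left(-3938 + 179 \cdot 3969 - 2052414\right) - \frac{45065}{12699}} = \sqrt{\left(-3938 + 710451 - 2052414\right) - \frac{45065}{12699}} = \sqrt{-1345901 - \frac{45065}{12699}} = \sqrt{- \frac{17091641864}{12699}} = \frac{2 i \sqrt{6029076667526}}{4233}$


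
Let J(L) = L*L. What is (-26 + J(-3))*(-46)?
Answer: 782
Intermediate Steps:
J(L) = L**2
(-26 + J(-3))*(-46) = (-26 + (-3)**2)*(-46) = (-26 + 9)*(-46) = -17*(-46) = 782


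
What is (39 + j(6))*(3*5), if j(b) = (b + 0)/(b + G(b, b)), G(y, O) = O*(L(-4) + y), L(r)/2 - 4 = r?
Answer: 4110/7 ≈ 587.14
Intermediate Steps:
L(r) = 8 + 2*r
G(y, O) = O*y (G(y, O) = O*((8 + 2*(-4)) + y) = O*((8 - 8) + y) = O*(0 + y) = O*y)
j(b) = b/(b + b²) (j(b) = (b + 0)/(b + b*b) = b/(b + b²))
(39 + j(6))*(3*5) = (39 + 1/(1 + 6))*(3*5) = (39 + 1/7)*15 = (39 + ⅐)*15 = (274/7)*15 = 4110/7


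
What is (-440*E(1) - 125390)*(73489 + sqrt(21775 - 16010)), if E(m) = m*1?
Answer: -9247120870 - 125830*sqrt(5765) ≈ -9.2567e+9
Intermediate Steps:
E(m) = m
(-440*E(1) - 125390)*(73489 + sqrt(21775 - 16010)) = (-440*1 - 125390)*(73489 + sqrt(21775 - 16010)) = (-440 - 125390)*(73489 + sqrt(5765)) = -125830*(73489 + sqrt(5765)) = -9247120870 - 125830*sqrt(5765)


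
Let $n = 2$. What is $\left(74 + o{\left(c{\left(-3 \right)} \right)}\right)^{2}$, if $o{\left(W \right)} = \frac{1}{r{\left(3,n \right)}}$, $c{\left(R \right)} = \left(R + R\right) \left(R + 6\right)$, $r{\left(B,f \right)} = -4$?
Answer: $\frac{87025}{16} \approx 5439.1$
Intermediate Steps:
$c{\left(R \right)} = 2 R \left(6 + R\right)$
$o{\left(W \right)} = - \frac{1}{4}$ ($o{\left(W \right)} = \frac{1}{-4} = - \frac{1}{4}$)
$\left(74 + o{\left(c{\left(-3 \right)} \right)}\right)^{2} = \left(74 - \frac{1}{4}\right)^{2} = \left(\frac{295}{4}\right)^{2} = \frac{87025}{16}$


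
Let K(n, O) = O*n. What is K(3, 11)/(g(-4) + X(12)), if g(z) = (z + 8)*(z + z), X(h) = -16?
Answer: -11/16 ≈ -0.68750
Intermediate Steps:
g(z) = 2*z*(8 + z) (g(z) = (8 + z)*(2*z) = 2*z*(8 + z))
K(3, 11)/(g(-4) + X(12)) = (11*3)/(2*(-4)*(8 - 4) - 16) = 33/(2*(-4)*4 - 16) = 33/(-32 - 16) = 33/(-48) = -1/48*33 = -11/16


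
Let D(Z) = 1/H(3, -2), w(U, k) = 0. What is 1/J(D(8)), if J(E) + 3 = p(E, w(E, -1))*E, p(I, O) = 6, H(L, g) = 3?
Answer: -1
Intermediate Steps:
D(Z) = ⅓ (D(Z) = 1/3 = ⅓)
J(E) = -3 + 6*E
1/J(D(8)) = 1/(-3 + 6*(⅓)) = 1/(-3 + 2) = 1/(-1) = -1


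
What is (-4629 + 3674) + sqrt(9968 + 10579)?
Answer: -955 + 3*sqrt(2283) ≈ -811.66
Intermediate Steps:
(-4629 + 3674) + sqrt(9968 + 10579) = -955 + sqrt(20547) = -955 + 3*sqrt(2283)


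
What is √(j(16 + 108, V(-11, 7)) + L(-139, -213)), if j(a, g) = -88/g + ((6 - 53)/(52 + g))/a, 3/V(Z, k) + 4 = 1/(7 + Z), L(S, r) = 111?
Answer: √1549827663126/81096 ≈ 15.351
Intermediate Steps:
V(Z, k) = 3/(-4 + 1/(7 + Z))
j(a, g) = -88/g - 47/(a*(52 + g)) (j(a, g) = -88/g + (-47/(52 + g))/a = -88/g - 47/(a*(52 + g)))
√(j(16 + 108, V(-11, 7)) + L(-139, -213)) = √((-4576*(16 + 108) - 141*(-7 - 1*(-11))/(27 + 4*(-11)) - 88*(16 + 108)*3*(-7 - 1*(-11))/(27 + 4*(-11)))/((16 + 108)*((3*(-7 - 1*(-11))/(27 + 4*(-11))))*(52 + 3*(-7 - 1*(-11))/(27 + 4*(-11)))) + 111) = √((-4576*124 - 141*(-7 + 11)/(27 - 44) - 88*124*3*(-7 + 11)/(27 - 44))/(124*((3*(-7 + 11)/(27 - 44)))*(52 + 3*(-7 + 11)/(27 - 44))) + 111) = √((-567424 - 141*4/(-17) - 88*124*3*4/(-17))/(124*((3*4/(-17)))*(52 + 3*4/(-17))) + 111) = √((-567424 - 141*(-1)*4/17 - 88*124*3*(-1/17)*4)/(124*((3*(-1/17)*4))*(52 + 3*(-1/17)*4)) + 111) = √((-567424 - 47*(-12/17) - 88*124*(-12/17))/(124*(-12/17)*(52 - 12/17)) + 111) = √((1/124)*(-17/12)*(-567424 + 564/17 + 130944/17)/(872/17) + 111) = √((1/124)*(-17/12)*(17/872)*(-9514700/17) + 111) = √(40437475/324384 + 111) = √(76444099/324384) = √1549827663126/81096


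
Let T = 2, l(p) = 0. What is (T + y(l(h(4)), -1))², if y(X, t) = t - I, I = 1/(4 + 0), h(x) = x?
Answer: 9/16 ≈ 0.56250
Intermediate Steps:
I = ¼ (I = 1/4 = ¼ ≈ 0.25000)
y(X, t) = -¼ + t (y(X, t) = t - 1*¼ = t - ¼ = -¼ + t)
(T + y(l(h(4)), -1))² = (2 + (-¼ - 1))² = (2 - 5/4)² = (¾)² = 9/16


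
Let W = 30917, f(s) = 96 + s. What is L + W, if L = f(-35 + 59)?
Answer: 31037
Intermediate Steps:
L = 120 (L = 96 + (-35 + 59) = 96 + 24 = 120)
L + W = 120 + 30917 = 31037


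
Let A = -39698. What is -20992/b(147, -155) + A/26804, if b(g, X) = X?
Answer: 278258189/2077310 ≈ 133.95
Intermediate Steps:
-20992/b(147, -155) + A/26804 = -20992/(-155) - 39698/26804 = -20992*(-1/155) - 39698*1/26804 = 20992/155 - 19849/13402 = 278258189/2077310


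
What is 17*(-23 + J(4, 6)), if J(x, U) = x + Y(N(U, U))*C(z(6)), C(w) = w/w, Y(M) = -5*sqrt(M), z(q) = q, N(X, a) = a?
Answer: -323 - 85*sqrt(6) ≈ -531.21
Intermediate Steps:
C(w) = 1
J(x, U) = x - 5*sqrt(U) (J(x, U) = x - 5*sqrt(U)*1 = x - 5*sqrt(U))
17*(-23 + J(4, 6)) = 17*(-23 + (4 - 5*sqrt(6))) = 17*(-19 - 5*sqrt(6)) = -323 - 85*sqrt(6)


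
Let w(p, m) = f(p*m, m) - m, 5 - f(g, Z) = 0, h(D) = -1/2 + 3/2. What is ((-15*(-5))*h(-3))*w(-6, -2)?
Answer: 525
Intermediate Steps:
h(D) = 1 (h(D) = -1*1/2 + 3*(1/2) = -1/2 + 3/2 = 1)
f(g, Z) = 5 (f(g, Z) = 5 - 1*0 = 5 + 0 = 5)
w(p, m) = 5 - m
((-15*(-5))*h(-3))*w(-6, -2) = (-15*(-5)*1)*(5 - 1*(-2)) = (75*1)*(5 + 2) = 75*7 = 525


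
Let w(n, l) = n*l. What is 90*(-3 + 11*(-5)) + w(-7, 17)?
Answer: -5339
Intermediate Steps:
w(n, l) = l*n
90*(-3 + 11*(-5)) + w(-7, 17) = 90*(-3 + 11*(-5)) + 17*(-7) = 90*(-3 - 55) - 119 = 90*(-58) - 119 = -5220 - 119 = -5339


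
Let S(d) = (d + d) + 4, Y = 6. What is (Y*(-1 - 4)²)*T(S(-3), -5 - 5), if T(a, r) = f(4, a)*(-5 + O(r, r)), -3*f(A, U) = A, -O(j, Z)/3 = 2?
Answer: 2200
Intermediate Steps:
S(d) = 4 + 2*d (S(d) = 2*d + 4 = 4 + 2*d)
O(j, Z) = -6 (O(j, Z) = -3*2 = -6)
f(A, U) = -A/3
T(a, r) = 44/3 (T(a, r) = (-⅓*4)*(-5 - 6) = -4/3*(-11) = 44/3)
(Y*(-1 - 4)²)*T(S(-3), -5 - 5) = (6*(-1 - 4)²)*(44/3) = (6*(-5)²)*(44/3) = (6*25)*(44/3) = 150*(44/3) = 2200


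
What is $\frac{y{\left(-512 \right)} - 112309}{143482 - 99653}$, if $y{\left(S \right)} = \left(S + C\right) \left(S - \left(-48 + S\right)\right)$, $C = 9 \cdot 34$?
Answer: $- \frac{122197}{43829} \approx -2.788$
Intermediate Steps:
$C = 306$
$y{\left(S \right)} = 14688 + 48 S$ ($y{\left(S \right)} = \left(S + 306\right) \left(S - \left(-48 + S\right)\right) = \left(306 + S\right) 48 = 14688 + 48 S$)
$\frac{y{\left(-512 \right)} - 112309}{143482 - 99653} = \frac{\left(14688 + 48 \left(-512\right)\right) - 112309}{143482 - 99653} = \frac{\left(14688 - 24576\right) - 112309}{43829} = \left(-9888 - 112309\right) \frac{1}{43829} = \left(-122197\right) \frac{1}{43829} = - \frac{122197}{43829}$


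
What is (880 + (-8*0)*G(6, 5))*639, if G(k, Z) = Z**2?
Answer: 562320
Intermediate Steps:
(880 + (-8*0)*G(6, 5))*639 = (880 - 8*0*5**2)*639 = (880 + 0*25)*639 = (880 + 0)*639 = 880*639 = 562320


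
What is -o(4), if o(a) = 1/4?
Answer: -¼ ≈ -0.25000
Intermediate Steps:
o(a) = ¼
-o(4) = -1*¼ = -¼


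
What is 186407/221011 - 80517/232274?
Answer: 3643193833/7333587002 ≈ 0.49678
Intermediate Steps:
186407/221011 - 80517/232274 = 3643193833/7333587002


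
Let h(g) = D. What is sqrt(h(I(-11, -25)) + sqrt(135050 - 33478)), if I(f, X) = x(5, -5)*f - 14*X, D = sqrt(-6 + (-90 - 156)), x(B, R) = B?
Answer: sqrt(2*sqrt(25393) + 6*I*sqrt(7)) ≈ 17.858 + 0.4445*I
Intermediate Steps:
D = 6*I*sqrt(7) (D = sqrt(-6 - 246) = sqrt(-252) = 6*I*sqrt(7) ≈ 15.875*I)
I(f, X) = -14*X + 5*f (I(f, X) = 5*f - 14*X = -14*X + 5*f)
h(g) = 6*I*sqrt(7)
sqrt(h(I(-11, -25)) + sqrt(135050 - 33478)) = sqrt(6*I*sqrt(7) + sqrt(135050 - 33478)) = sqrt(6*I*sqrt(7) + sqrt(101572)) = sqrt(6*I*sqrt(7) + 2*sqrt(25393)) = sqrt(2*sqrt(25393) + 6*I*sqrt(7))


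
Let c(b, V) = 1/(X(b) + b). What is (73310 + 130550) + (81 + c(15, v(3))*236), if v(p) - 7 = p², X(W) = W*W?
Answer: 12236519/60 ≈ 2.0394e+5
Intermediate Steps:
X(W) = W²
v(p) = 7 + p²
c(b, V) = 1/(b + b²) (c(b, V) = 1/(b² + b) = 1/(b + b²))
(73310 + 130550) + (81 + c(15, v(3))*236) = (73310 + 130550) + (81 + (1/(15*(1 + 15)))*236) = 203860 + (81 + ((1/15)/16)*236) = 203860 + (81 + ((1/15)*(1/16))*236) = 203860 + (81 + (1/240)*236) = 203860 + (81 + 59/60) = 203860 + 4919/60 = 12236519/60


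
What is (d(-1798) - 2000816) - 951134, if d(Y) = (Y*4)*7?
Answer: -3002294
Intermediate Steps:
d(Y) = 28*Y (d(Y) = (4*Y)*7 = 28*Y)
(d(-1798) - 2000816) - 951134 = (28*(-1798) - 2000816) - 951134 = (-50344 - 2000816) - 951134 = -2051160 - 951134 = -3002294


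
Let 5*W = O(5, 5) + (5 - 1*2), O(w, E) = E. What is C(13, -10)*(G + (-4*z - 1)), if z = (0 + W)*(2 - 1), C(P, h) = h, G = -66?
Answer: 734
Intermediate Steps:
W = 8/5 (W = (5 + (5 - 1*2))/5 = (5 + (5 - 2))/5 = (5 + 3)/5 = (⅕)*8 = 8/5 ≈ 1.6000)
z = 8/5 (z = (0 + 8/5)*(2 - 1) = (8/5)*1 = 8/5 ≈ 1.6000)
C(13, -10)*(G + (-4*z - 1)) = -10*(-66 + (-4*8/5 - 1)) = -10*(-66 + (-32/5 - 1)) = -10*(-66 - 37/5) = -10*(-367/5) = 734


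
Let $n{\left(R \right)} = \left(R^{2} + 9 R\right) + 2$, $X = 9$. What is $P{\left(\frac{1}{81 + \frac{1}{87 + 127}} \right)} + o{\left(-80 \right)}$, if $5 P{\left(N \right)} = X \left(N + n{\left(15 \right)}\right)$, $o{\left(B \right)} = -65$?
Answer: $\frac{50845481}{86675} \approx 586.62$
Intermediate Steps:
$n{\left(R \right)} = 2 + R^{2} + 9 R$
$P{\left(N \right)} = \frac{3258}{5} + \frac{9 N}{5}$ ($P{\left(N \right)} = \frac{9 \left(N + \left(2 + 15^{2} + 9 \cdot 15\right)\right)}{5} = \frac{9 \left(N + \left(2 + 225 + 135\right)\right)}{5} = \frac{9 \left(N + 362\right)}{5} = \frac{9 \left(362 + N\right)}{5} = \frac{3258 + 9 N}{5} = \frac{3258}{5} + \frac{9 N}{5}$)
$P{\left(\frac{1}{81 + \frac{1}{87 + 127}} \right)} + o{\left(-80 \right)} = \left(\frac{3258}{5} + \frac{9}{5 \left(81 + \frac{1}{87 + 127}\right)}\right) - 65 = \left(\frac{3258}{5} + \frac{9}{5 \left(81 + \frac{1}{214}\right)}\right) - 65 = \left(\frac{3258}{5} + \frac{9}{5 \cdot \frac{17335}{214}}\right) - 65 = \left(\frac{3258}{5} + \frac{9}{5} \cdot \frac{214}{17335}\right) - 65 = \left(\frac{3258}{5} + \frac{1926}{86675}\right) - 65 = \frac{56479356}{86675} - 65 = \frac{50845481}{86675}$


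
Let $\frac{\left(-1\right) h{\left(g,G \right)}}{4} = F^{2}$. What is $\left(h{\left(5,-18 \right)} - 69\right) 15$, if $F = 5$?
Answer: $-2535$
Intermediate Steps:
$h{\left(g,G \right)} = -100$ ($h{\left(g,G \right)} = - 4 \cdot 5^{2} = \left(-4\right) 25 = -100$)
$\left(h{\left(5,-18 \right)} - 69\right) 15 = \left(-100 - 69\right) 15 = \left(-169\right) 15 = -2535$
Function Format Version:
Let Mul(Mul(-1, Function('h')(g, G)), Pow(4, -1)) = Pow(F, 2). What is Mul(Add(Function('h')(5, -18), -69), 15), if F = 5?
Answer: -2535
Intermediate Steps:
Function('h')(g, G) = -100 (Function('h')(g, G) = Mul(-4, Pow(5, 2)) = Mul(-4, 25) = -100)
Mul(Add(Function('h')(5, -18), -69), 15) = Mul(Add(-100, -69), 15) = Mul(-169, 15) = -2535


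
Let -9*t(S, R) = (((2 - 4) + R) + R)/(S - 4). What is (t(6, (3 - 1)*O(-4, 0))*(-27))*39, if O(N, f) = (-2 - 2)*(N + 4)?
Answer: -117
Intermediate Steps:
O(N, f) = -16 - 4*N (O(N, f) = -4*(4 + N) = -16 - 4*N)
t(S, R) = -(-2 + 2*R)/(9*(-4 + S)) (t(S, R) = -(((2 - 4) + R) + R)/(9*(S - 4)) = -((-2 + R) + R)/(9*(-4 + S)) = -(-2 + 2*R)/(9*(-4 + S)))
(t(6, (3 - 1)*O(-4, 0))*(-27))*39 = ((2*(1 - (3 - 1)*(-16 - 4*(-4)))/(9*(-4 + 6)))*(-27))*39 = (((2/9)*(1 - 2*(-16 + 16))/2)*(-27))*39 = (((2/9)*(½)*(1 - 2*0))*(-27))*39 = (((2/9)*(½)*(1 - 1*0))*(-27))*39 = (((2/9)*(½)*(1 + 0))*(-27))*39 = (((2/9)*(½)*1)*(-27))*39 = ((⅑)*(-27))*39 = -3*39 = -117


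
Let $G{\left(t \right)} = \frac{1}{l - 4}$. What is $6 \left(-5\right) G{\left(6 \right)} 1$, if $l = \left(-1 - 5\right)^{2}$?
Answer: $- \frac{15}{16} \approx -0.9375$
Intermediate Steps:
$l = 36$ ($l = \left(-6\right)^{2} = 36$)
$G{\left(t \right)} = \frac{1}{32}$ ($G{\left(t \right)} = \frac{1}{36 - 4} = \frac{1}{32}$)
$6 \left(-5\right) G{\left(6 \right)} 1 = 6 \left(-5\right) \frac{1}{32} \cdot 1 = \left(-30\right) \frac{1}{32} \cdot 1 = \left(- \frac{15}{16}\right) 1 = - \frac{15}{16}$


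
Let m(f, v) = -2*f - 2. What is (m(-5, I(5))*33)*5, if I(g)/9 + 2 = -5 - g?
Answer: 1320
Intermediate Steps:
I(g) = -63 - 9*g (I(g) = -18 + 9*(-5 - g) = -18 + (-45 - 9*g) = -63 - 9*g)
m(f, v) = -2 - 2*f
(m(-5, I(5))*33)*5 = ((-2 - 2*(-5))*33)*5 = ((-2 + 10)*33)*5 = (8*33)*5 = 264*5 = 1320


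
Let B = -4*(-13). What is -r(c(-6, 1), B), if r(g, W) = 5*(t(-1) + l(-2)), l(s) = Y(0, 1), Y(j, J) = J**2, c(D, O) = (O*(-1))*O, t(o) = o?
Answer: 0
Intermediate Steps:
c(D, O) = -O**2 (c(D, O) = (-O)*O = -O**2)
l(s) = 1 (l(s) = 1**2 = 1)
B = 52
r(g, W) = 0 (r(g, W) = 5*(-1 + 1) = 5*0 = 0)
-r(c(-6, 1), B) = -1*0 = 0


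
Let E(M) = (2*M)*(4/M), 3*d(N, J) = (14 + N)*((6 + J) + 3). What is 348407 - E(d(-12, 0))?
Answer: 348399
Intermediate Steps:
d(N, J) = (9 + J)*(14 + N)/3 (d(N, J) = ((14 + N)*((6 + J) + 3))/3 = ((14 + N)*(9 + J))/3 = ((9 + J)*(14 + N))/3 = (9 + J)*(14 + N)/3)
E(M) = 8
348407 - E(d(-12, 0)) = 348407 - 1*8 = 348407 - 8 = 348399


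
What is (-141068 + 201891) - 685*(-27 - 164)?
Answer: 191658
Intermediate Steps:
(-141068 + 201891) - 685*(-27 - 164) = 60823 - 685*(-191) = 60823 + 130835 = 191658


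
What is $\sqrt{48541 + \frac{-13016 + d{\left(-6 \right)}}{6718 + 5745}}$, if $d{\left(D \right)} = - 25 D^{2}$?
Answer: $\frac{\sqrt{62310114401}}{1133} \approx 220.32$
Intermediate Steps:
$\sqrt{48541 + \frac{-13016 + d{\left(-6 \right)}}{6718 + 5745}} = \sqrt{48541 + \frac{-13016 - 25 \left(-6\right)^{2}}{6718 + 5745}} = \sqrt{48541 + \frac{-13016 - 900}{12463}} = \sqrt{48541 + \left(-13016 - 900\right) \frac{1}{12463}} = \sqrt{48541 - \frac{13916}{12463}} = \sqrt{\frac{604952567}{12463}} = \frac{\sqrt{62310114401}}{1133}$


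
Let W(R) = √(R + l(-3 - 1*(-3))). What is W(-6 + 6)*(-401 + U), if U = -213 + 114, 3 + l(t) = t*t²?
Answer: -500*I*√3 ≈ -866.03*I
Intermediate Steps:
l(t) = -3 + t³ (l(t) = -3 + t*t² = -3 + t³)
W(R) = √(-3 + R) (W(R) = √(R + (-3 + (-3 - 1*(-3))³)) = √(R + (-3 + (-3 + 3)³)) = √(R + (-3 + 0³)) = √(R + (-3 + 0)) = √(R - 3) = √(-3 + R))
U = -99
W(-6 + 6)*(-401 + U) = √(-3 + (-6 + 6))*(-401 - 99) = √(-3 + 0)*(-500) = √(-3)*(-500) = (I*√3)*(-500) = -500*I*√3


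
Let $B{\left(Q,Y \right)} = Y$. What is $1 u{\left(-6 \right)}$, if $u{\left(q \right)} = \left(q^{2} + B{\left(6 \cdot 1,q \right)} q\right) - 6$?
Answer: $66$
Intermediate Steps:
$u{\left(q \right)} = -6 + 2 q^{2}$ ($u{\left(q \right)} = \left(q^{2} + q q\right) - 6 = \left(q^{2} + q^{2}\right) - 6 = 2 q^{2} - 6 = -6 + 2 q^{2}$)
$1 u{\left(-6 \right)} = 1 \left(-6 + 2 \left(-6\right)^{2}\right) = 1 \left(-6 + 2 \cdot 36\right) = 1 \left(-6 + 72\right) = 1 \cdot 66 = 66$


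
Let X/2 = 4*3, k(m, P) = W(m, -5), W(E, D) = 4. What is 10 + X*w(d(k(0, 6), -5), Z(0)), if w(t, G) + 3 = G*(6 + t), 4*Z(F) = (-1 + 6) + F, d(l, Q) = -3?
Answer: 28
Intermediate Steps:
k(m, P) = 4
Z(F) = 5/4 + F/4 (Z(F) = ((-1 + 6) + F)/4 = (5 + F)/4 = 5/4 + F/4)
w(t, G) = -3 + G*(6 + t)
X = 24 (X = 2*(4*3) = 2*12 = 24)
10 + X*w(d(k(0, 6), -5), Z(0)) = 10 + 24*(-3 + 6*(5/4 + (¼)*0) + (5/4 + (¼)*0)*(-3)) = 10 + 24*(-3 + 6*(5/4 + 0) + (5/4 + 0)*(-3)) = 10 + 24*(-3 + 6*(5/4) + (5/4)*(-3)) = 10 + 24*(-3 + 15/2 - 15/4) = 10 + 24*(¾) = 10 + 18 = 28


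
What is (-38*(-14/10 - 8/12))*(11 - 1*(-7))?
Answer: 7068/5 ≈ 1413.6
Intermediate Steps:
(-38*(-14/10 - 8/12))*(11 - 1*(-7)) = (-38*(-14*1/10 - 8*1/12))*(11 + 7) = -38*(-7/5 - 2/3)*18 = -38*(-31/15)*18 = (1178/15)*18 = 7068/5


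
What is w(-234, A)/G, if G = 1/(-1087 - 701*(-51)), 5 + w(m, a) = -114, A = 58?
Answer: -4125016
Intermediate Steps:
w(m, a) = -119 (w(m, a) = -5 - 114 = -119)
G = 1/34664 (G = 1/(-1087 + 35751) = 1/34664 ≈ 2.8848e-5)
w(-234, A)/G = -119/1/34664 = -119*34664 = -4125016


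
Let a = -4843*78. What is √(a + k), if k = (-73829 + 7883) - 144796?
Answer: 4*I*√36781 ≈ 767.13*I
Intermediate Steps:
k = -210742 (k = -65946 - 144796 = -210742)
a = -377754
√(a + k) = √(-377754 - 210742) = √(-588496) = 4*I*√36781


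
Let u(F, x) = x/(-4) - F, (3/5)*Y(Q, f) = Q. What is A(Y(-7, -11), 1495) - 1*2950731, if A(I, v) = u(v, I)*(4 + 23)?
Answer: -11964069/4 ≈ -2.9910e+6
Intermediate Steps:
Y(Q, f) = 5*Q/3
u(F, x) = -F - x/4 (u(F, x) = x*(-1/4) - F = -x/4 - F = -F - x/4)
A(I, v) = -27*v - 27*I/4 (A(I, v) = (-v - I/4)*(4 + 23) = (-v - I/4)*27 = -27*v - 27*I/4)
A(Y(-7, -11), 1495) - 1*2950731 = (-27*1495 - 45*(-7)/4) - 1*2950731 = (-40365 - 27/4*(-35/3)) - 2950731 = (-40365 + 315/4) - 2950731 = -161145/4 - 2950731 = -11964069/4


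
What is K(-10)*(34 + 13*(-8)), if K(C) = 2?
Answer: -140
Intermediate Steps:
K(-10)*(34 + 13*(-8)) = 2*(34 + 13*(-8)) = 2*(34 - 104) = 2*(-70) = -140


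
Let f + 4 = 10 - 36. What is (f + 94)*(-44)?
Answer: -2816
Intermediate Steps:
f = -30 (f = -4 + (10 - 36) = -4 - 26 = -30)
(f + 94)*(-44) = (-30 + 94)*(-44) = 64*(-44) = -2816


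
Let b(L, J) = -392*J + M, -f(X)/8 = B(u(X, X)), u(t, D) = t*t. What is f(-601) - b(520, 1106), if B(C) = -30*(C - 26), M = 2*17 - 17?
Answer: 87115535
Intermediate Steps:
M = 17 (M = 34 - 17 = 17)
u(t, D) = t²
B(C) = 780 - 30*C (B(C) = -30*(-26 + C) = 780 - 30*C)
f(X) = -6240 + 240*X² (f(X) = -8*(780 - 30*X²) = -6240 + 240*X²)
b(L, J) = 17 - 392*J (b(L, J) = -392*J + 17 = 17 - 392*J)
f(-601) - b(520, 1106) = (-6240 + 240*(-601)²) - (17 - 392*1106) = (-6240 + 240*361201) - (17 - 433552) = (-6240 + 86688240) - 1*(-433535) = 86682000 + 433535 = 87115535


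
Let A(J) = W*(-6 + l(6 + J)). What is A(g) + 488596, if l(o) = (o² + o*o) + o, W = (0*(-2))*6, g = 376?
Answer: 488596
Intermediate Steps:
W = 0 (W = 0*6 = 0)
l(o) = o + 2*o² (l(o) = (o² + o²) + o = 2*o² + o = o + 2*o²)
A(J) = 0 (A(J) = 0*(-6 + (6 + J)*(1 + 2*(6 + J))) = 0*(-6 + (6 + J)*(1 + (12 + 2*J))) = 0*(-6 + (6 + J)*(13 + 2*J)) = 0)
A(g) + 488596 = 0 + 488596 = 488596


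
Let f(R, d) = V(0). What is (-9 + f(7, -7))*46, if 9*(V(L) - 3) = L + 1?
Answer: -2438/9 ≈ -270.89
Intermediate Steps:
V(L) = 28/9 + L/9 (V(L) = 3 + (L + 1)/9 = 3 + (1 + L)/9 = 3 + (⅑ + L/9) = 28/9 + L/9)
f(R, d) = 28/9 (f(R, d) = 28/9 + (⅑)*0 = 28/9 + 0 = 28/9)
(-9 + f(7, -7))*46 = (-9 + 28/9)*46 = -53/9*46 = -2438/9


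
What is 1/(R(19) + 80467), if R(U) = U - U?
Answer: 1/80467 ≈ 1.2427e-5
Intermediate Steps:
R(U) = 0
1/(R(19) + 80467) = 1/(0 + 80467) = 1/80467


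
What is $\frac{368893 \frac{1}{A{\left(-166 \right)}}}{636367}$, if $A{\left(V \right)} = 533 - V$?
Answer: $\frac{368893}{444820533} \approx 0.00082931$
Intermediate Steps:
$\frac{368893 \frac{1}{A{\left(-166 \right)}}}{636367} = \frac{368893 \frac{1}{533 - -166}}{636367} = \frac{368893}{533 + 166} \cdot \frac{1}{636367} = \frac{368893}{699} \cdot \frac{1}{636367} = \frac{368893}{444820533}$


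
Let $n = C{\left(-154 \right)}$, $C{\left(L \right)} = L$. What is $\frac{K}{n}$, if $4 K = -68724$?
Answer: $\frac{17181}{154} \approx 111.56$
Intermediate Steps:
$K = -17181$ ($K = \frac{1}{4} \left(-68724\right) = -17181$)
$n = -154$
$\frac{K}{n} = - \frac{17181}{-154} = \left(-17181\right) \left(- \frac{1}{154}\right) = \frac{17181}{154}$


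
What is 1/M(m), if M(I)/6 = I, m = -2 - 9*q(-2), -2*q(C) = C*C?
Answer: 1/96 ≈ 0.010417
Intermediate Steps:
q(C) = -C²/2 (q(C) = -C*C/2 = -C²/2)
m = 16 (m = -2 - (-9)*(-2)²/2 = -2 - (-9)*4/2 = -2 - 9*(-2) = -2 + 18 = 16)
M(I) = 6*I
1/M(m) = 1/(6*16) = 1/96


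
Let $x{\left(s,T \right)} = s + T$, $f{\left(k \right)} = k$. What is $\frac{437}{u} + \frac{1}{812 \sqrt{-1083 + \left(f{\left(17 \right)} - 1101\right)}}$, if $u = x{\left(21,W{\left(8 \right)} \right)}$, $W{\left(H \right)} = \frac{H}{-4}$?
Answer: $23 - \frac{i \sqrt{2167}}{1759604} \approx 23.0 - 2.6455 \cdot 10^{-5} i$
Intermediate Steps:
$W{\left(H \right)} = - \frac{H}{4}$ ($W{\left(H \right)} = H \left(- \frac{1}{4}\right) = - \frac{H}{4}$)
$x{\left(s,T \right)} = T + s$
$u = 19$ ($u = \left(- \frac{1}{4}\right) 8 + 21 = -2 + 21 = 19$)
$\frac{437}{u} + \frac{1}{812 \sqrt{-1083 + \left(f{\left(17 \right)} - 1101\right)}} = \frac{437}{19} + \frac{1}{812 \sqrt{-1083 + \left(17 - 1101\right)}} = 437 \cdot \frac{1}{19} + \frac{1}{812 \sqrt{-1083 + \left(17 - 1101\right)}} = 23 + \frac{1}{812 \sqrt{-1083 - 1084}} = 23 + \frac{1}{812 \sqrt{-2167}} = 23 + \frac{1}{812 i \sqrt{2167}} = 23 + \frac{\left(- \frac{1}{2167}\right) i \sqrt{2167}}{812} = 23 - \frac{i \sqrt{2167}}{1759604}$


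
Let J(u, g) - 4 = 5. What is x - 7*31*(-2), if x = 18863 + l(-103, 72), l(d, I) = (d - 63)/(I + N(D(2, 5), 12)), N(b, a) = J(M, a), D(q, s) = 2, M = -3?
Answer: 1562891/81 ≈ 19295.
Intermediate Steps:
J(u, g) = 9 (J(u, g) = 4 + 5 = 9)
N(b, a) = 9
l(d, I) = (-63 + d)/(9 + I) (l(d, I) = (d - 63)/(I + 9) = (-63 + d)/(9 + I))
x = 1527737/81 (x = 18863 + (-63 - 103)/(9 + 72) = 18863 - 166/81 = 1527737/81 ≈ 18861.)
x - 7*31*(-2) = 1527737/81 - 7*31*(-2) = 1527737/81 - 217*(-2) = 1527737/81 - 1*(-434) = 1527737/81 + 434 = 1562891/81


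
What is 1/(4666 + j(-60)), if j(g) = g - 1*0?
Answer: 1/4606 ≈ 0.00021711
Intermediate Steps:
j(g) = g (j(g) = g + 0 = g)
1/(4666 + j(-60)) = 1/(4666 - 60) = 1/4606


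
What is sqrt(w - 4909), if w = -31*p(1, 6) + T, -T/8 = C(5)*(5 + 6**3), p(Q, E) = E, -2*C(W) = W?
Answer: 15*I*sqrt(3) ≈ 25.981*I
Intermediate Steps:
C(W) = -W/2
T = 4420 (T = -8*(-1/2*5)*(5 + 6**3) = -(-20)*(5 + 216) = -(-20)*221 = -8*(-1105/2) = 4420)
w = 4234 (w = -31*6 + 4420 = -186 + 4420 = 4234)
sqrt(w - 4909) = sqrt(4234 - 4909) = sqrt(-675) = 15*I*sqrt(3)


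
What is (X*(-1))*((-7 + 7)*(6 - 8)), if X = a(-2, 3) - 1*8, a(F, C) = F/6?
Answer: 0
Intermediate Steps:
a(F, C) = F/6 (a(F, C) = F*(1/6) = F/6)
X = -25/3 (X = (1/6)*(-2) - 1*8 = -1/3 - 8 = -25/3 ≈ -8.3333)
(X*(-1))*((-7 + 7)*(6 - 8)) = (-25/3*(-1))*((-7 + 7)*(6 - 8)) = 25*(0*(-2))/3 = (25/3)*0 = 0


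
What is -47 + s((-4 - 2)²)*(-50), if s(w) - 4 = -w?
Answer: 1553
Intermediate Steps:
s(w) = 4 - w
-47 + s((-4 - 2)²)*(-50) = -47 + (4 - (-4 - 2)²)*(-50) = -47 + (4 - 1*(-6)²)*(-50) = -47 + (4 - 1*36)*(-50) = -47 + (4 - 36)*(-50) = -47 - 32*(-50) = -47 + 1600 = 1553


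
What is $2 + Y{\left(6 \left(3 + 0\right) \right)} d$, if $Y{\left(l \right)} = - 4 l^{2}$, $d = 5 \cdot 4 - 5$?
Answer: $-19438$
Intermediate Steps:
$d = 15$ ($d = 20 - 5 = 15$)
$2 + Y{\left(6 \left(3 + 0\right) \right)} d = 2 + - 4 \left(6 \left(3 + 0\right)\right)^{2} \cdot 15 = 2 + - 4 \left(6 \cdot 3\right)^{2} \cdot 15 = 2 + - 4 \cdot 18^{2} \cdot 15 = 2 + \left(-4\right) 324 \cdot 15 = 2 - 19440 = -19438$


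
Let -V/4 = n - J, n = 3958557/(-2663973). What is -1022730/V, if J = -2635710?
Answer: 454087517715/4680970878182 ≈ 0.097007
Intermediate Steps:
n = -1319519/887991 (n = 3958557*(-1/2663973) = -1319519/887991 ≈ -1.4860)
V = -9361941756364/887991 (V = -4*(-1319519/887991 - 1*(-2635710)) = -4*(-1319519/887991 + 2635710) = -4*2340485439091/887991 = -9361941756364/887991 ≈ -1.0543e+7)
-1022730/V = -1022730/(-9361941756364/887991) = -1022730*(-887991/9361941756364) = 454087517715/4680970878182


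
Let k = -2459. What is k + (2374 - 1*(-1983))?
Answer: 1898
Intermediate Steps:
k + (2374 - 1*(-1983)) = -2459 + (2374 - 1*(-1983)) = -2459 + (2374 + 1983) = -2459 + 4357 = 1898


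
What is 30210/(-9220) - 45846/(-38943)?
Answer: -8375199/3989494 ≈ -2.0993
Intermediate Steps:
30210/(-9220) - 45846/(-38943) = 30210*(-1/9220) - 45846*(-1/38943) = -3021/922 + 5094/4327 = -8375199/3989494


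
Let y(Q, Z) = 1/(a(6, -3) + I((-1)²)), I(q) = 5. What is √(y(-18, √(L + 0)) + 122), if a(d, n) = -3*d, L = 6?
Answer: √20605/13 ≈ 11.042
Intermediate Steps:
y(Q, Z) = -1/13 (y(Q, Z) = 1/(-3*6 + 5) = 1/(-18 + 5) = 1/(-13) = -1/13)
√(y(-18, √(L + 0)) + 122) = √(-1/13 + 122) = √(1585/13) = √20605/13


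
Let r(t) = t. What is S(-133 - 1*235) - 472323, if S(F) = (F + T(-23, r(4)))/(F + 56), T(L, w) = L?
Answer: -147364385/312 ≈ -4.7232e+5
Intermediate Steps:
S(F) = (-23 + F)/(56 + F) (S(F) = (F - 23)/(F + 56) = (-23 + F)/(56 + F))
S(-133 - 1*235) - 472323 = (-23 + (-133 - 1*235))/(56 + (-133 - 1*235)) - 472323 = (-23 + (-133 - 235))/(56 + (-133 - 235)) - 472323 = (-23 - 368)/(56 - 368) - 472323 = -391/(-312) - 472323 = -1/312*(-391) - 472323 = 391/312 - 472323 = -147364385/312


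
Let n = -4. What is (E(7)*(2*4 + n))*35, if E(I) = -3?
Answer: -420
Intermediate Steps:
(E(7)*(2*4 + n))*35 = -3*(2*4 - 4)*35 = -3*(8 - 4)*35 = -3*4*35 = -12*35 = -420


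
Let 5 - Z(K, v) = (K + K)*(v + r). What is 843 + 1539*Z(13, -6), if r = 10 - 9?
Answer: 208608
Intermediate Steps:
r = 1
Z(K, v) = 5 - 2*K*(1 + v) (Z(K, v) = 5 - (K + K)*(v + 1) = 5 - 2*K*(1 + v))
843 + 1539*Z(13, -6) = 843 + 1539*(5 - 2*13 - 2*13*(-6)) = 843 + 1539*(5 - 26 + 156) = 843 + 1539*135 = 843 + 207765 = 208608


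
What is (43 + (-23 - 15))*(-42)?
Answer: -210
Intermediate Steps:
(43 + (-23 - 15))*(-42) = (43 - 38)*(-42) = 5*(-42) = -210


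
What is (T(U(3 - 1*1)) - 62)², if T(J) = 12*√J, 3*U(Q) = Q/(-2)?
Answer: 3796 - 496*I*√3 ≈ 3796.0 - 859.1*I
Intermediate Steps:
U(Q) = -Q/6 (U(Q) = (Q/(-2))/3 = (Q*(-½))/3 = (-Q/2)/3 = -Q/6)
(T(U(3 - 1*1)) - 62)² = (12*√(-(3 - 1*1)/6) - 62)² = (12*√(-(3 - 1)/6) - 62)² = (12*√(-⅙*2) - 62)² = (12*√(-⅓) - 62)² = (12*(I*√3/3) - 62)² = (4*I*√3 - 62)² = (-62 + 4*I*√3)²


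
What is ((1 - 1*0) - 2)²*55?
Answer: 55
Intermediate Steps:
((1 - 1*0) - 2)²*55 = ((1 + 0) - 2)²*55 = (1 - 2)²*55 = (-1)²*55 = 1*55 = 55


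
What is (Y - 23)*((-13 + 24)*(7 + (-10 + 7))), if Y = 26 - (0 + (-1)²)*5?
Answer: -88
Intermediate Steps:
Y = 21 (Y = 26 - (0 + 1)*5 = 26 - 5 = 21)
(Y - 23)*((-13 + 24)*(7 + (-10 + 7))) = (21 - 23)*((-13 + 24)*(7 + (-10 + 7))) = -22*(7 - 3) = -22*4 = -2*44 = -88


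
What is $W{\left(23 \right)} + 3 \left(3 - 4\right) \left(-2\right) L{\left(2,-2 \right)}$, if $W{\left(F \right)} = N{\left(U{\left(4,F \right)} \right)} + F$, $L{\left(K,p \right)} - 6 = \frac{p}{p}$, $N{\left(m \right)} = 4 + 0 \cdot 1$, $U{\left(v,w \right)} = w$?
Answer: $69$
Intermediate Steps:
$N{\left(m \right)} = 4$ ($N{\left(m \right)} = 4 + 0 = 4$)
$L{\left(K,p \right)} = 7$ ($L{\left(K,p \right)} = 6 + \frac{p}{p} = 6 + 1 = 7$)
$W{\left(F \right)} = 4 + F$
$W{\left(23 \right)} + 3 \left(3 - 4\right) \left(-2\right) L{\left(2,-2 \right)} = \left(4 + 23\right) + 3 \left(3 - 4\right) \left(-2\right) 7 = 27 + 3 \left(-1\right) \left(-2\right) 7 = 27 + \left(-3\right) \left(-2\right) 7 = 27 + 6 \cdot 7 = 27 + 42 = 69$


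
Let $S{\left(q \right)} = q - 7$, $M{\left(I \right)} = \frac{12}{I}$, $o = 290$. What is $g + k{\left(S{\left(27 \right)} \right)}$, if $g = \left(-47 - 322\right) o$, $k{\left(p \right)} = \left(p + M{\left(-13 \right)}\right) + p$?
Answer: $- \frac{1390622}{13} \approx -1.0697 \cdot 10^{5}$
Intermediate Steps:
$S{\left(q \right)} = -7 + q$
$k{\left(p \right)} = - \frac{12}{13} + 2 p$ ($k{\left(p \right)} = \left(p + \frac{12}{-13}\right) + p = \left(p + 12 \left(- \frac{1}{13}\right)\right) + p = \left(p - \frac{12}{13}\right) + p = \left(- \frac{12}{13} + p\right) + p = - \frac{12}{13} + 2 p$)
$g = -107010$ ($g = \left(-47 - 322\right) 290 = \left(-369\right) 290 = -107010$)
$g + k{\left(S{\left(27 \right)} \right)} = -107010 - \left(\frac{12}{13} - 2 \left(-7 + 27\right)\right) = -107010 + \left(- \frac{12}{13} + 2 \cdot 20\right) = -107010 + \left(- \frac{12}{13} + 40\right) = -107010 + \frac{508}{13} = - \frac{1390622}{13}$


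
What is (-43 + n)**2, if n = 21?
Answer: 484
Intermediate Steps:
(-43 + n)**2 = (-43 + 21)**2 = (-22)**2 = 484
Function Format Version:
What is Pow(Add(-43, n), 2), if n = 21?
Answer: 484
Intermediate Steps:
Pow(Add(-43, n), 2) = Pow(Add(-43, 21), 2) = Pow(-22, 2) = 484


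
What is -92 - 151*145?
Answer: -21987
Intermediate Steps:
-92 - 151*145 = -92 - 21895 = -21987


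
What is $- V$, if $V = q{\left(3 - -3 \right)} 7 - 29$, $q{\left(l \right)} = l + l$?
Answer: $-55$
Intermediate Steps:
$q{\left(l \right)} = 2 l$
$V = 55$ ($V = 2 \left(3 - -3\right) 7 - 29 = 2 \left(3 + 3\right) 7 - 29 = 2 \cdot 6 \cdot 7 - 29 = 12 \cdot 7 - 29 = 84 - 29 = 55$)
$- V = \left(-1\right) 55 = -55$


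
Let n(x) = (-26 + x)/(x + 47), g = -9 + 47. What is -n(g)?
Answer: -12/85 ≈ -0.14118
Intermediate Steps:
g = 38
n(x) = (-26 + x)/(47 + x)
-n(g) = -(-26 + 38)/(47 + 38) = -12/85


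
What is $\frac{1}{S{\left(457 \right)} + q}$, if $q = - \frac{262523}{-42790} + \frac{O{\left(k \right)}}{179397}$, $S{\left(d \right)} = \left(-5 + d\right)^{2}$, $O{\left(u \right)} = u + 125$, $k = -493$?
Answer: $\frac{7676397630}{1568365821491431} \approx 4.8945 \cdot 10^{-6}$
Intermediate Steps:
$O{\left(u \right)} = 125 + u$
$q = \frac{47080091911}{7676397630}$ ($q = - \frac{262523}{-42790} + \frac{125 - 493}{179397} = \left(-262523\right) \left(- \frac{1}{42790}\right) - \frac{368}{179397} = \frac{262523}{42790} - \frac{368}{179397} = \frac{47080091911}{7676397630} \approx 6.1331$)
$\frac{1}{S{\left(457 \right)} + q} = \frac{1}{\left(-5 + 457\right)^{2} + \frac{47080091911}{7676397630}} = \frac{1}{452^{2} + \frac{47080091911}{7676397630}} = \frac{1}{204304 + \frac{47080091911}{7676397630}} = \frac{1}{\frac{1568365821491431}{7676397630}} = \frac{7676397630}{1568365821491431}$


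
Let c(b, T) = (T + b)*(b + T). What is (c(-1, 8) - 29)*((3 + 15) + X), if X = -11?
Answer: 140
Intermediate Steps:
c(b, T) = (T + b)² (c(b, T) = (T + b)*(T + b) = (T + b)²)
(c(-1, 8) - 29)*((3 + 15) + X) = ((8 - 1)² - 29)*((3 + 15) - 11) = (7² - 29)*(18 - 11) = (49 - 29)*7 = 20*7 = 140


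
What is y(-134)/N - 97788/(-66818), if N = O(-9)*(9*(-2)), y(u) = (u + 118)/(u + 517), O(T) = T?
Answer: 1516571290/1036447407 ≈ 1.4632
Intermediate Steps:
y(u) = (118 + u)/(517 + u)
N = 162 (N = -81*(-2) = -9*(-18) = 162)
y(-134)/N - 97788/(-66818) = ((118 - 134)/(517 - 134))/162 - 97788/(-66818) = (-16/383)*(1/162) - 97788*(-1/66818) = ((1/383)*(-16))*(1/162) + 48894/33409 = -16/383*1/162 + 48894/33409 = -8/31023 + 48894/33409 = 1516571290/1036447407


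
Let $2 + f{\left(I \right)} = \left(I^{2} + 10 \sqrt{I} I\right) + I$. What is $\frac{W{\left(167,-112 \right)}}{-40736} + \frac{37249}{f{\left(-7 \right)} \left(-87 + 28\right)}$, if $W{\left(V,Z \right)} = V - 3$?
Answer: $- \frac{763029737}{1078536520} - \frac{260743 i \sqrt{7}}{211810} \approx -0.70747 - 3.257 i$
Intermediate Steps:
$f{\left(I \right)} = -2 + I + I^{2} + 10 I^{\frac{3}{2}}$ ($f{\left(I \right)} = -2 + \left(\left(I^{2} + 10 \sqrt{I} I\right) + I\right) = -2 + \left(\left(I^{2} + 10 I^{\frac{3}{2}}\right) + I\right) = -2 + \left(I + I^{2} + 10 I^{\frac{3}{2}}\right) = -2 + I + I^{2} + 10 I^{\frac{3}{2}}$)
$W{\left(V,Z \right)} = -3 + V$
$\frac{W{\left(167,-112 \right)}}{-40736} + \frac{37249}{f{\left(-7 \right)} \left(-87 + 28\right)} = \frac{-3 + 167}{-40736} + \frac{37249}{\left(-2 - 7 + \left(-7\right)^{2} + 10 \left(-7\right)^{\frac{3}{2}}\right) \left(-87 + 28\right)} = 164 \left(- \frac{1}{40736}\right) + \frac{37249}{\left(-2 - 7 + 49 + 10 \left(- 7 i \sqrt{7}\right)\right) \left(-59\right)} = - \frac{41}{10184} + \frac{37249}{\left(-2 - 7 + 49 - 70 i \sqrt{7}\right) \left(-59\right)} = - \frac{41}{10184} + \frac{37249}{\left(40 - 70 i \sqrt{7}\right) \left(-59\right)} = - \frac{41}{10184} + \frac{37249}{-2360 + 4130 i \sqrt{7}}$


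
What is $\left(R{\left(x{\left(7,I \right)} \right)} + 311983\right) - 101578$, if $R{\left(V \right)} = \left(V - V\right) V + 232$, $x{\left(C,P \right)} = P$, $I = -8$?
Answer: $210637$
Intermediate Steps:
$R{\left(V \right)} = 232$ ($R{\left(V \right)} = 0 V + 232 = 0 + 232 = 232$)
$\left(R{\left(x{\left(7,I \right)} \right)} + 311983\right) - 101578 = \left(232 + 311983\right) - 101578 = 312215 - 101578 = 210637$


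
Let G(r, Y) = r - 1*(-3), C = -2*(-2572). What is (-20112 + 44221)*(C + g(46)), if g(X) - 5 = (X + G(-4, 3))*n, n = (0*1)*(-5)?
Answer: 124137241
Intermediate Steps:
n = 0 (n = 0*(-5) = 0)
C = 5144
G(r, Y) = 3 + r (G(r, Y) = r + 3 = 3 + r)
g(X) = 5 (g(X) = 5 + (X + (3 - 4))*0 = 5 + (X - 1)*0 = 5 + (-1 + X)*0 = 5 + 0 = 5)
(-20112 + 44221)*(C + g(46)) = (-20112 + 44221)*(5144 + 5) = 24109*5149 = 124137241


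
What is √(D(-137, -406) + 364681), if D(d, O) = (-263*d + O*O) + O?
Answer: √565142 ≈ 751.76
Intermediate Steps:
D(d, O) = O + O² - 263*d (D(d, O) = (-263*d + O²) + O = (O² - 263*d) + O = O + O² - 263*d)
√(D(-137, -406) + 364681) = √((-406 + (-406)² - 263*(-137)) + 364681) = √((-406 + 164836 + 36031) + 364681) = √(200461 + 364681) = √565142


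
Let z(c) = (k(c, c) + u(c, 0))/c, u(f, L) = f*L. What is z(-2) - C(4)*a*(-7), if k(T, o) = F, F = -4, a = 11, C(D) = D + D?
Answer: 618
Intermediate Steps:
u(f, L) = L*f
C(D) = 2*D
k(T, o) = -4
z(c) = -4/c (z(c) = (-4 + 0*c)/c = (-4 + 0)/c = -4/c)
z(-2) - C(4)*a*(-7) = -4/(-2) - (2*4)*11*(-7) = -4*(-1/2) - 8*11*(-7) = 2 - 88*(-7) = 2 - 1*(-616) = 2 + 616 = 618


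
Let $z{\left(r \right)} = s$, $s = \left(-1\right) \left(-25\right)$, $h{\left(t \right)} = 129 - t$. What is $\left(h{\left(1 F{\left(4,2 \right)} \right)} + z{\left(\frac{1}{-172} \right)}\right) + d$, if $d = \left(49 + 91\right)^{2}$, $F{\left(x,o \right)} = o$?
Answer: $19752$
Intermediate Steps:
$d = 19600$ ($d = 140^{2} = 19600$)
$s = 25$
$z{\left(r \right)} = 25$
$\left(h{\left(1 F{\left(4,2 \right)} \right)} + z{\left(\frac{1}{-172} \right)}\right) + d = \left(\left(129 - 1 \cdot 2\right) + 25\right) + 19600 = \left(\left(129 - 2\right) + 25\right) + 19600 = \left(127 + 25\right) + 19600 = 152 + 19600 = 19752$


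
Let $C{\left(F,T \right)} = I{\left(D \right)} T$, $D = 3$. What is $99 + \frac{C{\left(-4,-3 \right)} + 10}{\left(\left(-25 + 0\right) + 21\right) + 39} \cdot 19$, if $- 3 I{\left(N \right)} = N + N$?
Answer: $\frac{3769}{35} \approx 107.69$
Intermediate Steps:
$I{\left(N \right)} = - \frac{2 N}{3}$ ($I{\left(N \right)} = - \frac{N + N}{3} = - \frac{2 N}{3}$)
$C{\left(F,T \right)} = - 2 T$ ($C{\left(F,T \right)} = \left(- \frac{2}{3}\right) 3 T = - 2 T$)
$99 + \frac{C{\left(-4,-3 \right)} + 10}{\left(\left(-25 + 0\right) + 21\right) + 39} \cdot 19 = 99 + \frac{\left(-2\right) \left(-3\right) + 10}{\left(\left(-25 + 0\right) + 21\right) + 39} \cdot 19 = 99 + \frac{6 + 10}{\left(-25 + 21\right) + 39} \cdot 19 = 99 + \frac{16}{-4 + 39} \cdot 19 = 99 + \frac{16}{35} \cdot 19 = 99 + \frac{304}{35} = \frac{3769}{35}$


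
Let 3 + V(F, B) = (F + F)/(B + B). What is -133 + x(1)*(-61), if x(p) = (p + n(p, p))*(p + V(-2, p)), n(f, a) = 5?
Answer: 1331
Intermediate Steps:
V(F, B) = -3 + F/B (V(F, B) = -3 + (F + F)/(B + B) = -3 + (2*F)/((2*B)) = -3 + (2*F)*(1/(2*B)) = -3 + F/B)
x(p) = (5 + p)*(-3 + p - 2/p) (x(p) = (p + 5)*(p + (-3 - 2/p)) = (5 + p)*(-3 + p - 2/p))
-133 + x(1)*(-61) = -133 + (-17 + 1² - 10/1 + 2*1)*(-61) = -133 + (-17 + 1 - 10*1 + 2)*(-61) = -133 + (-17 + 1 - 10 + 2)*(-61) = -133 - 24*(-61) = -133 + 1464 = 1331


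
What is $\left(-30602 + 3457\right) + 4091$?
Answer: $-23054$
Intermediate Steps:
$\left(-30602 + 3457\right) + 4091 = -27145 + 4091 = -23054$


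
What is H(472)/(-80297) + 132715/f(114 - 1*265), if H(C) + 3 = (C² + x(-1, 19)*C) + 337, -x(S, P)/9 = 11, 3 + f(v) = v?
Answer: -19821485/22942 ≈ -863.98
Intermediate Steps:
f(v) = -3 + v
x(S, P) = -99 (x(S, P) = -9*11 = -99)
H(C) = 334 + C² - 99*C (H(C) = -3 + ((C² - 99*C) + 337) = -3 + (337 + C² - 99*C) = 334 + C² - 99*C)
H(472)/(-80297) + 132715/f(114 - 1*265) = (334 + 472² - 99*472)/(-80297) + 132715/(-3 + (114 - 1*265)) = (334 + 222784 - 46728)*(-1/80297) + 132715/(-3 + (114 - 265)) = 176390*(-1/80297) + 132715/(-3 - 151) = -176390/80297 + 132715/(-154) = -176390/80297 + 132715*(-1/154) = -176390/80297 - 12065/14 = -19821485/22942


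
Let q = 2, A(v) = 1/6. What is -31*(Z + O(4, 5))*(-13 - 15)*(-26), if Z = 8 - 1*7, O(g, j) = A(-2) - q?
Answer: 56420/3 ≈ 18807.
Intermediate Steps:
A(v) = 1/6
O(g, j) = -11/6 (O(g, j) = 1/6 - 1*2 = 1/6 - 2 = -11/6)
Z = 1 (Z = 8 - 7 = 1)
-31*(Z + O(4, 5))*(-13 - 15)*(-26) = -31*(1 - 11/6)*(-13 - 15)*(-26) = -(-155)*(-28)/6*(-26) = -31*70/3*(-26) = -2170/3*(-26) = 56420/3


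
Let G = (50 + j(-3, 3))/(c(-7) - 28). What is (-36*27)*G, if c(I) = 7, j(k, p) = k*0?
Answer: 16200/7 ≈ 2314.3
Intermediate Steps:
j(k, p) = 0
G = -50/21 (G = (50 + 0)/(7 - 28) = 50/(-21) = 50*(-1/21) = -50/21 ≈ -2.3810)
(-36*27)*G = -36*27*(-50/21) = -972*(-50/21) = 16200/7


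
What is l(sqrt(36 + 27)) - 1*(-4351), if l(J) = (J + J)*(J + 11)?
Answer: 4477 + 66*sqrt(7) ≈ 4651.6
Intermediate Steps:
l(J) = 2*J*(11 + J) (l(J) = (2*J)*(11 + J) = 2*J*(11 + J))
l(sqrt(36 + 27)) - 1*(-4351) = 2*sqrt(36 + 27)*(11 + sqrt(36 + 27)) - 1*(-4351) = 2*sqrt(63)*(11 + sqrt(63)) + 4351 = 2*(3*sqrt(7))*(11 + 3*sqrt(7)) + 4351 = 6*sqrt(7)*(11 + 3*sqrt(7)) + 4351 = 4351 + 6*sqrt(7)*(11 + 3*sqrt(7))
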